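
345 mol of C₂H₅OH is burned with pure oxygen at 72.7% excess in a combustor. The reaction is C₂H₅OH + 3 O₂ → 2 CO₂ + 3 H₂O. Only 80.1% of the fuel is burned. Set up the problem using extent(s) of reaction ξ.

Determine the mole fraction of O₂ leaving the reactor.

0.398

Stoichiometric O₂ = 3 × 345 = 1035 mol; O₂ fed = 1035 × 1.727 = 1787 mol.
Fuel reacted = 0.801 × 345 → ξ = 276.3 mol.
Outlet (n = n₀ + ν ξ):
  C₂H₅OH: 345 − 1(276.3) = 68.65
  O₂: 1787 − 3(276.3) = 958.4
  CO₂: 0 + 2(276.3) = 552.7
  H₂O: 0 + 3(276.3) = 829
Total out = 2409 mol; y_O₂ = 958.4 / 2409 = 0.3979.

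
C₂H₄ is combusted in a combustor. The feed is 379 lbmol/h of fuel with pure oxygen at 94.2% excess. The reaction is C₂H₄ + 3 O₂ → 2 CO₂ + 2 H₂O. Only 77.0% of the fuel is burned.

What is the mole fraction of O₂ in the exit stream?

Stoichiometric O₂ = 3 × 379 = 1137 lbmol/h; O₂ fed = 1137 × 1.942 = 2208 lbmol/h.
Fuel reacted = 0.77 × 379 → ξ = 291.8 lbmol/h.
Outlet (n = n₀ + ν ξ):
  C₂H₄: 379 − 1(291.8) = 87.17
  O₂: 2208 − 3(291.8) = 1333
  CO₂: 0 + 2(291.8) = 583.7
  H₂O: 0 + 2(291.8) = 583.7
Total out = 2587 lbmol/h; y_O₂ = 1333 / 2587 = 0.5151.

0.515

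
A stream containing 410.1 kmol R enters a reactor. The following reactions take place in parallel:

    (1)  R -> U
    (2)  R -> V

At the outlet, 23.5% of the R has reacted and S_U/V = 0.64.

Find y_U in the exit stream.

Conversion of R: R consumed = 0.235 × 410.1 = 96.37 kmol = 1ξ₁ + 1ξ₂.
Selectivity: 1ξ₁ / (1ξ₂) = 0.64 → ξ₁ = 0.64 ξ₂.
Substitute: (1·0.64 + 1) ξ₂ = 96.37 → ξ₂ = 58.76 kmol, ξ₁ = 37.61 kmol.
Outlet amounts (n = n₀ + Σ ν·ξ):
  R: 410.1 − 1(37.61) − 1(58.76) = 313.7
  U: 0 + 1(37.61) = 37.61
  V: 0 + 1(58.76) = 58.76
Total out = 410.1 kmol; y_U = 37.61 / 410.1 = 0.09171.

0.0917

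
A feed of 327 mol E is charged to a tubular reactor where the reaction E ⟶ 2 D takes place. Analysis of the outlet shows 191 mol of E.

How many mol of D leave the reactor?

272 mol

For E: n = n₀ − 1ξ → 191 = 327 − 1ξ, giving ξ = 136 mol.
Outlet amounts (n = n₀ + ν ξ):
  E: 327 − 1(136) = 191
  D: 0 + 2(136) = 272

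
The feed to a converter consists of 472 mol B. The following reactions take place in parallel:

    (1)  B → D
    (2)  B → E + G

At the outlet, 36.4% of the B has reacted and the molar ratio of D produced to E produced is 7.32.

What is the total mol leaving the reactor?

493 mol

Conversion of B: B consumed = 0.364 × 472 = 171.8 mol = 1ξ₁ + 1ξ₂.
Selectivity: 1ξ₁ / (1ξ₂) = 7.32 → ξ₁ = 7.32 ξ₂.
Substitute: (1·7.32 + 1) ξ₂ = 171.8 → ξ₂ = 20.65 mol, ξ₁ = 151.2 mol.
Outlet amounts (n = n₀ + Σ ν·ξ):
  B: 472 − 1(151.2) − 1(20.65) = 300.2
  D: 0 + 1(151.2) = 151.2
  E: 0 + 1(20.65) = 20.65
  G: 0 + 1(20.65) = 20.65
Total out = 300.2 + 151.2 + 20.65 + 20.65 = 492.6 mol.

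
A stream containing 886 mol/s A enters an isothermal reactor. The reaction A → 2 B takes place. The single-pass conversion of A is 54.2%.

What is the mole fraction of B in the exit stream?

A reacted = 0.542 × 886 = 480.2 mol/s; ν_A = −1, so ξ = 480.2/1 = 480.2 mol/s.
Outlet amounts (n = n₀ + ν ξ):
  A: 886 − 1(480.2) = 405.8
  B: 0 + 2(480.2) = 960.4
Total out = 1366 mol/s; y_B = 960.4 / 1366 = 0.703.

0.703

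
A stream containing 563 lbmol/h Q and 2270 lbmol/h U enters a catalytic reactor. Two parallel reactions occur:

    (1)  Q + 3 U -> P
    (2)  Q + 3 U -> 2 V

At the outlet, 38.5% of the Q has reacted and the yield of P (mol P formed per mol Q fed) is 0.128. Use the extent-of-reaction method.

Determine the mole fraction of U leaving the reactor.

Yield of P: 1ξ₁ / 563 = 0.128 → ξ₁ = 72.06 lbmol/h.
Conversion of Q: 1ξ₁ + 1ξ₂ = 0.385 × 563 = 216.8 → ξ₂ = 144.7 lbmol/h.
Outlet amounts (n = n₀ + Σ ν·ξ):
  Q: 563 − 1(72.06) − 1(144.7) = 346.2
  U: 2270 − 3(72.06) − 3(144.7) = 1620
  P: 0 + 1(72.06) = 72.06
  V: 0 + 2(144.7) = 289.4
Total out = 2327 lbmol/h; y_U = 1620 / 2327 = 0.6959.

0.696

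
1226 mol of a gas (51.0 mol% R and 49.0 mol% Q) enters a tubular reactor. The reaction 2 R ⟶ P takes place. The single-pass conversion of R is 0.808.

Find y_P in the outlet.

R reacted = 0.808 × 625.3 = 505.2 mol; ν_R = −2, so ξ = 505.2/2 = 252.6 mol.
Outlet amounts (n = n₀ + ν ξ):
  R: 625.3 − 2(252.6) = 120
  P: 0 + 1(252.6) = 252.6
  Q: 600.7 (inert)
Total out = 973.4 mol; y_P = 252.6 / 973.4 = 0.2595.

0.26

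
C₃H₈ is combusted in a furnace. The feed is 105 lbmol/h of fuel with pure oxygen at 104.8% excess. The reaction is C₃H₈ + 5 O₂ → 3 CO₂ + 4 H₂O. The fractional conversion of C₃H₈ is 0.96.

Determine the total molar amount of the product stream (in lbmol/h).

1280 lbmol/h

Stoichiometric O₂ = 5 × 105 = 525 lbmol/h; O₂ fed = 525 × 2.048 = 1075 lbmol/h.
Fuel reacted = 0.96 × 105 → ξ = 100.8 lbmol/h.
Outlet (n = n₀ + ν ξ):
  C₃H₈: 105 − 1(100.8) = 4.2
  O₂: 1075 − 5(100.8) = 571.2
  CO₂: 0 + 3(100.8) = 302.4
  H₂O: 0 + 4(100.8) = 403.2
Total out = 4.2 + 571.2 + 302.4 + 403.2 = 1281 lbmol/h.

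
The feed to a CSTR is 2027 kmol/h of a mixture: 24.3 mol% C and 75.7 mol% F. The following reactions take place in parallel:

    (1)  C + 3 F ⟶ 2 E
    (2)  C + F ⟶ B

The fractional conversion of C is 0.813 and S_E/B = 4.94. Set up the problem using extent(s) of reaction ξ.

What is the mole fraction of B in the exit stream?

Conversion of C: C consumed = 0.813 × 492.6 = 400.5 kmol/h = 1ξ₁ + 1ξ₂.
Selectivity: 2ξ₁ / (1ξ₂) = 4.94 → ξ₁ = 2.47 ξ₂.
Substitute: (1·2.47 + 1) ξ₂ = 400.5 → ξ₂ = 115.4 kmol/h, ξ₁ = 285 kmol/h.
Outlet amounts (n = n₀ + Σ ν·ξ):
  C: 492.6 − 1(285) − 1(115.4) = 92.11
  F: 1534 − 3(285) − 1(115.4) = 563.9
  E: 0 + 2(285) = 570.1
  B: 0 + 1(115.4) = 115.4
Total out = 1341 kmol/h; y_B = 115.4 / 1341 = 0.08603.

0.086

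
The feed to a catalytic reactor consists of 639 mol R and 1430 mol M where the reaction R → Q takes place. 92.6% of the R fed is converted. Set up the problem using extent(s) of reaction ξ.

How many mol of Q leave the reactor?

R reacted = 0.926 × 639 = 591.7 mol; ν_R = −1, so ξ = 591.7/1 = 591.7 mol.
Outlet amounts (n = n₀ + ν ξ):
  R: 639 − 1(591.7) = 47.29
  Q: 0 + 1(591.7) = 591.7
  M: 1430 (inert)

592 mol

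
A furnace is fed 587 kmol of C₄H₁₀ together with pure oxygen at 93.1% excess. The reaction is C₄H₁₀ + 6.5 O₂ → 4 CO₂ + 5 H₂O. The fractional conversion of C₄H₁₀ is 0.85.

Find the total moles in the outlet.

Stoichiometric O₂ = 6.5 × 587 = 3816 kmol; O₂ fed = 3816 × 1.931 = 7368 kmol.
Fuel reacted = 0.85 × 587 → ξ = 498.9 kmol.
Outlet (n = n₀ + ν ξ):
  C₄H₁₀: 587 − 1(498.9) = 88.05
  O₂: 7368 − 6.5(498.9) = 4125
  CO₂: 0 + 4(498.9) = 1996
  H₂O: 0 + 5(498.9) = 2495
Total out = 88.05 + 4125 + 1996 + 2495 = 8703 kmol.

8700 kmol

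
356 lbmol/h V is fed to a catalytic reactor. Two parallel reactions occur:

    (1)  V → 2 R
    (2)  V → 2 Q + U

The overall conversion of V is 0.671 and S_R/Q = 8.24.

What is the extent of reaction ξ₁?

Conversion of V: V consumed = 0.671 × 356 = 238.9 lbmol/h = 1ξ₁ + 1ξ₂.
Selectivity: 2ξ₁ / (2ξ₂) = 8.24 → ξ₁ = 8.24 ξ₂.
Substitute: (1·8.24 + 1) ξ₂ = 238.9 → ξ₂ = 25.85 lbmol/h, ξ₁ = 213 lbmol/h.
Outlet amounts (n = n₀ + Σ ν·ξ):
  V: 356 − 1(213) − 1(25.85) = 117.1
  R: 0 + 2(213) = 426
  Q: 0 + 2(25.85) = 51.7
  U: 0 + 1(25.85) = 25.85

ξ₁ = 213 lbmol/h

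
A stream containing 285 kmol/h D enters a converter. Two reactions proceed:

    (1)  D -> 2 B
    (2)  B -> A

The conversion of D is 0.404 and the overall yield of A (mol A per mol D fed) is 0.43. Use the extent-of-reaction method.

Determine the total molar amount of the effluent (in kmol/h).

Conversion of D: D consumed = 1ξ₁ = 0.404 × 285 → ξ₁ = 115.1 kmol/h.
Yield of A: 1ξ₂ / 285 = 0.43 → ξ₂ = 122.5 kmol/h.
Outlet amounts (n = n₀ + Σ ν·ξ):
  D: 285 − 1(115.1) = 169.9
  B: 0 + 2(115.1) − 1(122.5) = 107.7
  A: 0 + 1(122.5) = 122.5
Total out = 169.9 + 107.7 + 122.5 = 400.1 kmol/h.

400 kmol/h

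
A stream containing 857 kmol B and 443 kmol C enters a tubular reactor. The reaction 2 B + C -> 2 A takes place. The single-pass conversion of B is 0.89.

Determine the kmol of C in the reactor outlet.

61.6 kmol

B reacted = 0.89 × 857 = 762.7 kmol; ν_B = −2, so ξ = 762.7/2 = 381.4 kmol.
Outlet amounts (n = n₀ + ν ξ):
  B: 857 − 2(381.4) = 94.27
  C: 443 − 1(381.4) = 61.63
  A: 0 + 2(381.4) = 762.7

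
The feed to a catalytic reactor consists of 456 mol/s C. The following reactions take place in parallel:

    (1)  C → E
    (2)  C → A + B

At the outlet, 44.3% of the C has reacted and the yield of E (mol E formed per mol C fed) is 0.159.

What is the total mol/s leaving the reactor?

Yield of E: 1ξ₁ / 456 = 0.159 → ξ₁ = 72.5 mol/s.
Conversion of C: 1ξ₁ + 1ξ₂ = 0.443 × 456 = 202 → ξ₂ = 129.5 mol/s.
Outlet amounts (n = n₀ + Σ ν·ξ):
  C: 456 − 1(72.5) − 1(129.5) = 254
  E: 0 + 1(72.5) = 72.5
  A: 0 + 1(129.5) = 129.5
  B: 0 + 1(129.5) = 129.5
Total out = 254 + 72.5 + 129.5 + 129.5 = 585.5 mol/s.

586 mol/s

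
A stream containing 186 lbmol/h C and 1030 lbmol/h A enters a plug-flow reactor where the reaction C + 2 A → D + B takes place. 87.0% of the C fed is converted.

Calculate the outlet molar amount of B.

162 lbmol/h

C reacted = 0.87 × 186 = 161.8 lbmol/h; ν_C = −1, so ξ = 161.8/1 = 161.8 lbmol/h.
Outlet amounts (n = n₀ + ν ξ):
  C: 186 − 1(161.8) = 24.18
  A: 1030 − 2(161.8) = 706.4
  D: 0 + 1(161.8) = 161.8
  B: 0 + 1(161.8) = 161.8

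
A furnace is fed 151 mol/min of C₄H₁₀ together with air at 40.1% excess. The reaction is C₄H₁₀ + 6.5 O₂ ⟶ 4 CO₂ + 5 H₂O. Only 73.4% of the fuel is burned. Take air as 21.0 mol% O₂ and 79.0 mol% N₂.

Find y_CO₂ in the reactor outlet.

0.0646

Stoichiometric O₂ = 6.5 × 151 = 981.5 mol/min; O₂ fed = 981.5 × 1.401 = 1375 mol/min.
N₂ fed = 1375 × 79/21 = 5173 mol/min.
Fuel reacted = 0.734 × 151 → ξ = 110.8 mol/min.
Outlet (n = n₀ + ν ξ):
  C₄H₁₀: 151 − 1(110.8) = 40.17
  O₂: 1375 − 6.5(110.8) = 654.7
  N₂: 5173 (inert)
  CO₂: 0 + 4(110.8) = 443.3
  H₂O: 0 + 5(110.8) = 554.2
Total out = 6865 mol/min; y_CO₂ = 443.3 / 6865 = 0.06458.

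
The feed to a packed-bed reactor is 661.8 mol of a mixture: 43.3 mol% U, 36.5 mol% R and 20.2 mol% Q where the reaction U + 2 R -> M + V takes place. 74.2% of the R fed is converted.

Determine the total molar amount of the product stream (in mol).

572 mol

R reacted = 0.742 × 241.6 = 179.2 mol; ν_R = −2, so ξ = 179.2/2 = 89.62 mol.
Outlet amounts (n = n₀ + ν ξ):
  U: 286.6 − 1(89.62) = 196.9
  R: 241.6 − 2(89.62) = 62.32
  M: 0 + 1(89.62) = 89.62
  V: 0 + 1(89.62) = 89.62
  Q: 133.7 (inert)
Total out = 196.9 + 62.32 + 89.62 + 89.62 + 133.7 = 572.2 mol.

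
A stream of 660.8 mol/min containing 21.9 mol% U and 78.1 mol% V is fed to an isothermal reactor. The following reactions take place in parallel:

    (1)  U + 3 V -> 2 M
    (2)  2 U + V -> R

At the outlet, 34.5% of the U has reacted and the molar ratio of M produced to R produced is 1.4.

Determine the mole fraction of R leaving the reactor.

Conversion of U: U consumed = 0.345 × 144.7 = 49.93 mol/min = 1ξ₁ + 2ξ₂.
Selectivity: 2ξ₁ / (1ξ₂) = 1.4 → ξ₁ = 0.7 ξ₂.
Substitute: (1·0.7 + 2) ξ₂ = 49.93 → ξ₂ = 18.49 mol/min, ξ₁ = 12.94 mol/min.
Outlet amounts (n = n₀ + Σ ν·ξ):
  U: 144.7 − 1(12.94) − 2(18.49) = 94.79
  V: 516.1 − 3(12.94) − 1(18.49) = 458.8
  M: 0 + 2(12.94) = 25.89
  R: 0 + 1(18.49) = 18.49
Total out = 597.9 mol/min; y_R = 18.49 / 597.9 = 0.03093.

0.0309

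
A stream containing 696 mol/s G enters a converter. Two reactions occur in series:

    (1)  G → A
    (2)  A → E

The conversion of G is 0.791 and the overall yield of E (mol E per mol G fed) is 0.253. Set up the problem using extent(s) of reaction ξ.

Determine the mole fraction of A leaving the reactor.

Conversion of G: G consumed = 1ξ₁ = 0.791 × 696 → ξ₁ = 550.5 mol/s.
Yield of E: 1ξ₂ / 696 = 0.253 → ξ₂ = 176.1 mol/s.
Outlet amounts (n = n₀ + Σ ν·ξ):
  G: 696 − 1(550.5) = 145.5
  A: 0 + 1(550.5) − 1(176.1) = 374.4
  E: 0 + 1(176.1) = 176.1
Total out = 696 mol/s; y_A = 374.4 / 696 = 0.538.

0.538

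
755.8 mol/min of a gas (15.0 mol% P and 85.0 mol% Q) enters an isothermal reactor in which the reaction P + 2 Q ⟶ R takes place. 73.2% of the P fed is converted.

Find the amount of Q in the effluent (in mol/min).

476 mol/min

P reacted = 0.732 × 113.4 = 82.99 mol/min; ν_P = −1, so ξ = 82.99/1 = 82.99 mol/min.
Outlet amounts (n = n₀ + ν ξ):
  P: 113.4 − 1(82.99) = 30.38
  Q: 642.4 − 2(82.99) = 476.5
  R: 0 + 1(82.99) = 82.99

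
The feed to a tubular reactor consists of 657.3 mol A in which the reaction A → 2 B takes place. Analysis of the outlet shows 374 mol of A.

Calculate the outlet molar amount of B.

567 mol

For A: n = n₀ − 1ξ → 374 = 657.3 − 1ξ, giving ξ = 283.3 mol.
Outlet amounts (n = n₀ + ν ξ):
  A: 657.3 − 1(283.3) = 374
  B: 0 + 2(283.3) = 566.6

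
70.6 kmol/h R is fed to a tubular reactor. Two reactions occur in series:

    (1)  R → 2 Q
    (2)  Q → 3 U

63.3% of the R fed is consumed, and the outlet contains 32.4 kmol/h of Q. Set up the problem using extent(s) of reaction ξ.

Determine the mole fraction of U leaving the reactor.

0.746

Conversion of R: R consumed = 1ξ₁ = 0.633 × 70.6 → ξ₁ = 44.69 kmol/h.
Q balance: n_Q = 0 + 2ξ₁ − 1ξ₂ = 32.4 → ξ₂ = (2·44.69 − 32.4)/1 = 56.98 kmol/h.
Outlet amounts (n = n₀ + Σ ν·ξ):
  R: 70.6 − 1(44.69) = 25.91
  Q: 0 + 2(44.69) − 1(56.98) = 32.4
  U: 0 + 3(56.98) = 170.9
Total out = 229.2 kmol/h; y_U = 170.9 / 229.2 = 0.7456.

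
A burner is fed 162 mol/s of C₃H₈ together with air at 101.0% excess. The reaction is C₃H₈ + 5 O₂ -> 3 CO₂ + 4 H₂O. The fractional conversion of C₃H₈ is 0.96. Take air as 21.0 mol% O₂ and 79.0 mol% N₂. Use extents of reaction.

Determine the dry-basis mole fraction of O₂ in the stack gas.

Stoichiometric O₂ = 5 × 162 = 810 mol/s; O₂ fed = 810 × 2.010 = 1628 mol/s.
N₂ fed = 1628 × 79/21 = 6125 mol/s.
Fuel reacted = 0.96 × 162 → ξ = 155.5 mol/s.
Outlet (n = n₀ + ν ξ):
  C₃H₈: 162 − 1(155.5) = 6.48
  O₂: 1628 − 5(155.5) = 850.5
  N₂: 6125 (inert)
  CO₂: 0 + 3(155.5) = 466.6
  H₂O: 0 + 4(155.5) = 622.1
Dry total = 7448 mol/s; y_O₂ (dry) = 850.5 / 7448 = 0.1142.

0.114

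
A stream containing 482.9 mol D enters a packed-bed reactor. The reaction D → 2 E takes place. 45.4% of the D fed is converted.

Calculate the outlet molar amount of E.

D reacted = 0.454 × 482.9 = 219.2 mol; ν_D = −1, so ξ = 219.2/1 = 219.2 mol.
Outlet amounts (n = n₀ + ν ξ):
  D: 482.9 − 1(219.2) = 263.7
  E: 0 + 2(219.2) = 438.5

438 mol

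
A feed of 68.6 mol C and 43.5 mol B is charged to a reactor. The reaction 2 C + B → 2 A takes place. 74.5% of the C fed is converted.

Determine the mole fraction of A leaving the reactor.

0.591

C reacted = 0.745 × 68.6 = 51.11 mol; ν_C = −2, so ξ = 51.11/2 = 25.55 mol.
Outlet amounts (n = n₀ + ν ξ):
  C: 68.6 − 2(25.55) = 17.49
  B: 43.5 − 1(25.55) = 17.95
  A: 0 + 2(25.55) = 51.11
Total out = 86.55 mol; y_A = 51.11 / 86.55 = 0.5905.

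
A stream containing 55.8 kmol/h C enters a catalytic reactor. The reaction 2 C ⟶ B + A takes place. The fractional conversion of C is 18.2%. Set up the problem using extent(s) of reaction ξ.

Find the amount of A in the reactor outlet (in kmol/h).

C reacted = 0.182 × 55.8 = 10.16 kmol/h; ν_C = −2, so ξ = 10.16/2 = 5.078 kmol/h.
Outlet amounts (n = n₀ + ν ξ):
  C: 55.8 − 2(5.078) = 45.64
  B: 0 + 1(5.078) = 5.078
  A: 0 + 1(5.078) = 5.078

5.08 kmol/h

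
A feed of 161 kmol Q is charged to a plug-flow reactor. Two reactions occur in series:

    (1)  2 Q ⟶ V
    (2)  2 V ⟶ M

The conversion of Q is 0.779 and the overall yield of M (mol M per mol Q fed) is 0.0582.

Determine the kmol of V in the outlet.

44 kmol

Conversion of Q: Q consumed = 2ξ₁ = 0.779 × 161 → ξ₁ = 62.71 kmol.
Yield of M: 1ξ₂ / 161 = 0.0582 → ξ₂ = 9.37 kmol.
Outlet amounts (n = n₀ + Σ ν·ξ):
  Q: 161 − 2(62.71) = 35.58
  V: 0 + 1(62.71) − 2(9.37) = 43.97
  M: 0 + 1(9.37) = 9.37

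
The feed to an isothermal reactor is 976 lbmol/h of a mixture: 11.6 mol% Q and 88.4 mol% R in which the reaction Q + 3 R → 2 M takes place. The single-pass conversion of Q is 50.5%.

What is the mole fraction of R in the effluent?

Q reacted = 0.505 × 113.2 = 57.17 lbmol/h; ν_Q = −1, so ξ = 57.17/1 = 57.17 lbmol/h.
Outlet amounts (n = n₀ + ν ξ):
  Q: 113.2 − 1(57.17) = 56.04
  R: 862.8 − 3(57.17) = 691.3
  M: 0 + 2(57.17) = 114.3
Total out = 861.7 lbmol/h; y_R = 691.3 / 861.7 = 0.8023.

0.802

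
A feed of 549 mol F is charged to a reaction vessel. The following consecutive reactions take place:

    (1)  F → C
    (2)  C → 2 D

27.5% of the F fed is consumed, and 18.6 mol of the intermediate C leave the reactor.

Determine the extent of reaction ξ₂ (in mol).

ξ₂ = 132 mol

Conversion of F: F consumed = 1ξ₁ = 0.275 × 549 → ξ₁ = 151 mol.
C balance: n_C = 0 + 1ξ₁ − 1ξ₂ = 18.6 → ξ₂ = (1·151 − 18.6)/1 = 132.4 mol.
Outlet amounts (n = n₀ + Σ ν·ξ):
  F: 549 − 1(151) = 398
  C: 0 + 1(151) − 1(132.4) = 18.6
  D: 0 + 2(132.4) = 264.8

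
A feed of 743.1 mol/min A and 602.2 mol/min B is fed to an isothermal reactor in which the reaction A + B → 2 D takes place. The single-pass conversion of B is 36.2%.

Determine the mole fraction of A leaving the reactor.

0.39

B reacted = 0.362 × 602.2 = 218 mol/min; ν_B = −1, so ξ = 218/1 = 218 mol/min.
Outlet amounts (n = n₀ + ν ξ):
  A: 743.1 − 1(218) = 525.1
  B: 602.2 − 1(218) = 384.2
  D: 0 + 2(218) = 436
Total out = 1345 mol/min; y_A = 525.1 / 1345 = 0.3903.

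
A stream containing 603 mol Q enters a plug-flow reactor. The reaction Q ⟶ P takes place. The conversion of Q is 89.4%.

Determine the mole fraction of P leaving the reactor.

0.894

Q reacted = 0.894 × 603 = 539.1 mol; ν_Q = −1, so ξ = 539.1/1 = 539.1 mol.
Outlet amounts (n = n₀ + ν ξ):
  Q: 603 − 1(539.1) = 63.92
  P: 0 + 1(539.1) = 539.1
Total out = 603 mol; y_P = 539.1 / 603 = 0.894.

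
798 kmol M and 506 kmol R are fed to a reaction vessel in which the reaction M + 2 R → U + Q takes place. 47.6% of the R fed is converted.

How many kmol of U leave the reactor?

R reacted = 0.476 × 506 = 240.9 kmol; ν_R = −2, so ξ = 240.9/2 = 120.4 kmol.
Outlet amounts (n = n₀ + ν ξ):
  M: 798 − 1(120.4) = 677.6
  R: 506 − 2(120.4) = 265.1
  U: 0 + 1(120.4) = 120.4
  Q: 0 + 1(120.4) = 120.4

120 kmol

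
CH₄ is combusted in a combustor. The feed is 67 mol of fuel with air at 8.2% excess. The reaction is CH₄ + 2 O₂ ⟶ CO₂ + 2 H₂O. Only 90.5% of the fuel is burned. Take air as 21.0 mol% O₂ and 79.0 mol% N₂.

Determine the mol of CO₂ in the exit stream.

Stoichiometric O₂ = 2 × 67 = 134 mol; O₂ fed = 134 × 1.082 = 145 mol.
N₂ fed = 145 × 79/21 = 545.4 mol.
Fuel reacted = 0.905 × 67 → ξ = 60.64 mol.
Outlet (n = n₀ + ν ξ):
  CH₄: 67 − 1(60.64) = 6.365
  O₂: 145 − 2(60.64) = 23.72
  N₂: 545.4 (inert)
  CO₂: 0 + 1(60.64) = 60.64
  H₂O: 0 + 2(60.64) = 121.3

60.6 mol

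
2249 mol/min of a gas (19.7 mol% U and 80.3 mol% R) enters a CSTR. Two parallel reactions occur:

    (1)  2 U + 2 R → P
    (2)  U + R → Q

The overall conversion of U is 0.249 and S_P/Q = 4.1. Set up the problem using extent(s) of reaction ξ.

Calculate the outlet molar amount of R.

1700 mol/min

Conversion of U: U consumed = 0.249 × 443.1 = 110.3 mol/min = 2ξ₁ + 1ξ₂.
Selectivity: 1ξ₁ / (1ξ₂) = 4.1 → ξ₁ = 4.1 ξ₂.
Substitute: (2·4.1 + 1) ξ₂ = 110.3 → ξ₂ = 11.99 mol/min, ξ₁ = 49.16 mol/min.
Outlet amounts (n = n₀ + Σ ν·ξ):
  U: 443.1 − 2(49.16) − 1(11.99) = 332.7
  R: 1806 − 2(49.16) − 1(11.99) = 1696
  P: 0 + 1(49.16) = 49.16
  Q: 0 + 1(11.99) = 11.99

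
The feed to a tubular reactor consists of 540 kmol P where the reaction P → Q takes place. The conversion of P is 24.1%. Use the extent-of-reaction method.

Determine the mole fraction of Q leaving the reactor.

0.241

P reacted = 0.241 × 540 = 130.1 kmol; ν_P = −1, so ξ = 130.1/1 = 130.1 kmol.
Outlet amounts (n = n₀ + ν ξ):
  P: 540 − 1(130.1) = 409.9
  Q: 0 + 1(130.1) = 130.1
Total out = 540 kmol; y_Q = 130.1 / 540 = 0.241.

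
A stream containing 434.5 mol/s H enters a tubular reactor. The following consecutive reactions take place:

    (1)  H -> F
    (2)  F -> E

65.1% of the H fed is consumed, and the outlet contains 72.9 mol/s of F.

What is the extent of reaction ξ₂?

Conversion of H: H consumed = 1ξ₁ = 0.651 × 434.5 → ξ₁ = 282.9 mol/s.
F balance: n_F = 0 + 1ξ₁ − 1ξ₂ = 72.9 → ξ₂ = (1·282.9 − 72.9)/1 = 210 mol/s.
Outlet amounts (n = n₀ + Σ ν·ξ):
  H: 434.5 − 1(282.9) = 151.6
  F: 0 + 1(282.9) − 1(210) = 72.9
  E: 0 + 1(210) = 210

ξ₂ = 210 mol/s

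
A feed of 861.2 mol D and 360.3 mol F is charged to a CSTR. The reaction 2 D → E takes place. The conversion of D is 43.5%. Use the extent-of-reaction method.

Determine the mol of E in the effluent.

D reacted = 0.435 × 861.2 = 374.6 mol; ν_D = −2, so ξ = 374.6/2 = 187.3 mol.
Outlet amounts (n = n₀ + ν ξ):
  D: 861.2 − 2(187.3) = 486.6
  E: 0 + 1(187.3) = 187.3
  F: 360.3 (inert)

187 mol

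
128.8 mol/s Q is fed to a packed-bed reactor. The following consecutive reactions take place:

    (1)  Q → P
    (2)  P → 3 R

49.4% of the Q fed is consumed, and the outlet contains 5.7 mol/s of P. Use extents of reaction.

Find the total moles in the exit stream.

245 mol/s

Conversion of Q: Q consumed = 1ξ₁ = 0.494 × 128.8 → ξ₁ = 63.63 mol/s.
P balance: n_P = 0 + 1ξ₁ − 1ξ₂ = 5.7 → ξ₂ = (1·63.63 − 5.7)/1 = 57.93 mol/s.
Outlet amounts (n = n₀ + Σ ν·ξ):
  Q: 128.8 − 1(63.63) = 65.17
  P: 0 + 1(63.63) − 1(57.93) = 5.7
  R: 0 + 3(57.93) = 173.8
Total out = 65.17 + 5.7 + 173.8 = 244.7 mol/s.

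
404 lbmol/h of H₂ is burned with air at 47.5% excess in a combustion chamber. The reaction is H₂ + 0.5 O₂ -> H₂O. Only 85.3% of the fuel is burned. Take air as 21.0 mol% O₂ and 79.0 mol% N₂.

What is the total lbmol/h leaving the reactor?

Stoichiometric O₂ = 0.5 × 404 = 202 lbmol/h; O₂ fed = 202 × 1.475 = 298 lbmol/h.
N₂ fed = 298 × 79/21 = 1121 lbmol/h.
Fuel reacted = 0.853 × 404 → ξ = 344.6 lbmol/h.
Outlet (n = n₀ + ν ξ):
  H₂: 404 − 1(344.6) = 59.39
  O₂: 298 − 0.5(344.6) = 125.6
  N₂: 1121 (inert)
  H₂O: 0 + 1(344.6) = 344.6
Total out = 59.39 + 125.6 + 1121 + 344.6 = 1651 lbmol/h.

1650 lbmol/h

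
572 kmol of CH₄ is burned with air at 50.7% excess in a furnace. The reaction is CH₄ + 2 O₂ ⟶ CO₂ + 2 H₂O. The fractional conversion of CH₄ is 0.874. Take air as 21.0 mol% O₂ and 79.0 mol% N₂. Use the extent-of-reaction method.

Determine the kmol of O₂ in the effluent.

Stoichiometric O₂ = 2 × 572 = 1144 kmol; O₂ fed = 1144 × 1.507 = 1724 kmol.
N₂ fed = 1724 × 79/21 = 6486 kmol.
Fuel reacted = 0.874 × 572 → ξ = 499.9 kmol.
Outlet (n = n₀ + ν ξ):
  CH₄: 572 − 1(499.9) = 72.07
  O₂: 1724 − 2(499.9) = 724.2
  N₂: 6486 (inert)
  CO₂: 0 + 1(499.9) = 499.9
  H₂O: 0 + 2(499.9) = 999.9

724 kmol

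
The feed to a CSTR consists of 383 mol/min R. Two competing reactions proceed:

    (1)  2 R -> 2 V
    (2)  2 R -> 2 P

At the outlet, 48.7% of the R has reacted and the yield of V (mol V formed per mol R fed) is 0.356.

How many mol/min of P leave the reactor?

Yield of V: 2ξ₁ / 383 = 0.356 → ξ₁ = 68.17 mol/min.
Conversion of R: 2ξ₁ + 2ξ₂ = 0.487 × 383 = 186.5 → ξ₂ = 25.09 mol/min.
Outlet amounts (n = n₀ + Σ ν·ξ):
  R: 383 − 2(68.17) − 2(25.09) = 196.5
  V: 0 + 2(68.17) = 136.3
  P: 0 + 2(25.09) = 50.17

50.2 mol/min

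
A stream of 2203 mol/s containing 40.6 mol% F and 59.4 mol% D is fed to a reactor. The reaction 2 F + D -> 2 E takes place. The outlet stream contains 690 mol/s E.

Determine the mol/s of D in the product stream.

964 mol/s

For E: n = n₀ + 2ξ → 690 = 0 + 2ξ, giving ξ = 345 mol/s.
Outlet amounts (n = n₀ + ν ξ):
  F: 894.4 − 2(345) = 204.4
  D: 1309 − 1(345) = 963.6
  E: 0 + 2(345) = 690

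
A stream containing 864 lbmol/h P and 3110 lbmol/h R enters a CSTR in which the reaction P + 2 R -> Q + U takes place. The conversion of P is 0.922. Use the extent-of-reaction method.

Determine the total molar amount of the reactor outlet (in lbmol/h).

P reacted = 0.922 × 864 = 796.6 lbmol/h; ν_P = −1, so ξ = 796.6/1 = 796.6 lbmol/h.
Outlet amounts (n = n₀ + ν ξ):
  P: 864 − 1(796.6) = 67.39
  R: 3110 − 2(796.6) = 1517
  Q: 0 + 1(796.6) = 796.6
  U: 0 + 1(796.6) = 796.6
Total out = 67.39 + 1517 + 796.6 + 796.6 = 3177 lbmol/h.

3180 lbmol/h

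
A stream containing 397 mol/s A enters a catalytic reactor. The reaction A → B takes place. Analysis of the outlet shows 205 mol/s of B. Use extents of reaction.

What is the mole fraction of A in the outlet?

0.484

For B: n = n₀ + 1ξ → 205 = 0 + 1ξ, giving ξ = 205 mol/s.
Outlet amounts (n = n₀ + ν ξ):
  A: 397 − 1(205) = 192
  B: 0 + 1(205) = 205
Total out = 397 mol/s; y_A = 192 / 397 = 0.4836.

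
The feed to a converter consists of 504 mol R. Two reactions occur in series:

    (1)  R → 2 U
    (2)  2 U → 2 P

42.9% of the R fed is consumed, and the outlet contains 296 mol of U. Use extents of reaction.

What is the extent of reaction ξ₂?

Conversion of R: R consumed = 1ξ₁ = 0.429 × 504 → ξ₁ = 216.2 mol.
U balance: n_U = 0 + 2ξ₁ − 2ξ₂ = 296 → ξ₂ = (2·216.2 − 296)/2 = 68.22 mol.
Outlet amounts (n = n₀ + Σ ν·ξ):
  R: 504 − 1(216.2) = 287.8
  U: 0 + 2(216.2) − 2(68.22) = 296
  P: 0 + 2(68.22) = 136.4

ξ₂ = 68.2 mol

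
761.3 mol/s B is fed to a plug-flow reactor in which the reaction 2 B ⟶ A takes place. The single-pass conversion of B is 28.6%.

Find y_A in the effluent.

B reacted = 0.286 × 761.3 = 217.7 mol/s; ν_B = −2, so ξ = 217.7/2 = 108.9 mol/s.
Outlet amounts (n = n₀ + ν ξ):
  B: 761.3 − 2(108.9) = 543.6
  A: 0 + 1(108.9) = 108.9
Total out = 652.4 mol/s; y_A = 108.9 / 652.4 = 0.1669.

0.167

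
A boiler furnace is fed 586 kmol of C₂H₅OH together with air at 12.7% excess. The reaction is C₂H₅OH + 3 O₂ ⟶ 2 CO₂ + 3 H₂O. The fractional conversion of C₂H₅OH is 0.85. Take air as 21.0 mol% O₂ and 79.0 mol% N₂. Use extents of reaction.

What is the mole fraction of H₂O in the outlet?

0.142

Stoichiometric O₂ = 3 × 586 = 1758 kmol; O₂ fed = 1758 × 1.127 = 1981 kmol.
N₂ fed = 1981 × 79/21 = 7453 kmol.
Fuel reacted = 0.85 × 586 → ξ = 498.1 kmol.
Outlet (n = n₀ + ν ξ):
  C₂H₅OH: 586 − 1(498.1) = 87.9
  O₂: 1981 − 3(498.1) = 487
  N₂: 7453 (inert)
  CO₂: 0 + 2(498.1) = 996.2
  H₂O: 0 + 3(498.1) = 1494
Total out = 10520 kmol; y_H₂O = 1494 / 10520 = 0.1421.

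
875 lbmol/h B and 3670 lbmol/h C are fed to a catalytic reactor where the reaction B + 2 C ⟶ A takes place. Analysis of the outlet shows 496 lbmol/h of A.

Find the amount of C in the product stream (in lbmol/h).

For A: n = n₀ + 1ξ → 496 = 0 + 1ξ, giving ξ = 496 lbmol/h.
Outlet amounts (n = n₀ + ν ξ):
  B: 875 − 1(496) = 379
  C: 3670 − 2(496) = 2678
  A: 0 + 1(496) = 496

2680 lbmol/h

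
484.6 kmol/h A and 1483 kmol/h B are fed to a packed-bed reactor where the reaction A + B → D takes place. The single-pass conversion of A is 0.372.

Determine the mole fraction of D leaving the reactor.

A reacted = 0.372 × 484.6 = 180.3 kmol/h; ν_A = −1, so ξ = 180.3/1 = 180.3 kmol/h.
Outlet amounts (n = n₀ + ν ξ):
  A: 484.6 − 1(180.3) = 304.3
  B: 1483 − 1(180.3) = 1303
  D: 0 + 1(180.3) = 180.3
Total out = 1787 kmol/h; y_D = 180.3 / 1787 = 0.1009.

0.101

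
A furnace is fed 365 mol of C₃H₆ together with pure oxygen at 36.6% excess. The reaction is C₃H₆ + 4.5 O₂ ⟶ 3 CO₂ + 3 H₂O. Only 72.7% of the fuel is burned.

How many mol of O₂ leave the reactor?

Stoichiometric O₂ = 4.5 × 365 = 1642 mol; O₂ fed = 1642 × 1.366 = 2244 mol.
Fuel reacted = 0.727 × 365 → ξ = 265.4 mol.
Outlet (n = n₀ + ν ξ):
  C₃H₆: 365 − 1(265.4) = 99.64
  O₂: 2244 − 4.5(265.4) = 1050
  CO₂: 0 + 3(265.4) = 796.1
  H₂O: 0 + 3(265.4) = 796.1

1050 mol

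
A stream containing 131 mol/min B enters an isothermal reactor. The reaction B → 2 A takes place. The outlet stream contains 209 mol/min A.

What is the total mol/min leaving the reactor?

For A: n = n₀ + 2ξ → 209 = 0 + 2ξ, giving ξ = 104.5 mol/min.
Outlet amounts (n = n₀ + ν ξ):
  B: 131 − 1(104.5) = 26.5
  A: 0 + 2(104.5) = 209
Total out = 26.5 + 209 = 235.5 mol/min.

236 mol/min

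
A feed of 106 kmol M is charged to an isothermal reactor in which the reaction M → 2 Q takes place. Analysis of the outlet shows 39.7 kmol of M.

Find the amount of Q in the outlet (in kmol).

133 kmol

For M: n = n₀ − 1ξ → 39.7 = 106 − 1ξ, giving ξ = 66.3 kmol.
Outlet amounts (n = n₀ + ν ξ):
  M: 106 − 1(66.3) = 39.7
  Q: 0 + 2(66.3) = 132.6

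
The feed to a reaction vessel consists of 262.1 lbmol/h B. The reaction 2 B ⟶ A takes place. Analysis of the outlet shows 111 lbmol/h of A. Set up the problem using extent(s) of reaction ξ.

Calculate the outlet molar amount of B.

40.1 lbmol/h

For A: n = n₀ + 1ξ → 111 = 0 + 1ξ, giving ξ = 111 lbmol/h.
Outlet amounts (n = n₀ + ν ξ):
  B: 262.1 − 2(111) = 40.1
  A: 0 + 1(111) = 111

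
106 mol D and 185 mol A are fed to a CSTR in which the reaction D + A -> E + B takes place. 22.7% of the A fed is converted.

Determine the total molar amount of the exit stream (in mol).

A reacted = 0.227 × 185 = 42 mol; ν_A = −1, so ξ = 42/1 = 42 mol.
Outlet amounts (n = n₀ + ν ξ):
  D: 106 − 1(42) = 64
  A: 185 − 1(42) = 143
  E: 0 + 1(42) = 42
  B: 0 + 1(42) = 42
Total out = 64 + 143 + 42 + 42 = 291 mol.

291 mol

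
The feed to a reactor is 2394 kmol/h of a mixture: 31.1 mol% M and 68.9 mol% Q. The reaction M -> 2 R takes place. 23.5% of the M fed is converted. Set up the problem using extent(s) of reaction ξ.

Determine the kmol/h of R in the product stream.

350 kmol/h

M reacted = 0.235 × 744.5 = 175 kmol/h; ν_M = −1, so ξ = 175/1 = 175 kmol/h.
Outlet amounts (n = n₀ + ν ξ):
  M: 744.5 − 1(175) = 569.6
  R: 0 + 2(175) = 349.9
  Q: 1649 (inert)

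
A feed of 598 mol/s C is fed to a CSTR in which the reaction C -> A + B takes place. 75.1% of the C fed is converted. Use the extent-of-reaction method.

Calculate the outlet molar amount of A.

C reacted = 0.751 × 598 = 449.1 mol/s; ν_C = −1, so ξ = 449.1/1 = 449.1 mol/s.
Outlet amounts (n = n₀ + ν ξ):
  C: 598 − 1(449.1) = 148.9
  A: 0 + 1(449.1) = 449.1
  B: 0 + 1(449.1) = 449.1

449 mol/s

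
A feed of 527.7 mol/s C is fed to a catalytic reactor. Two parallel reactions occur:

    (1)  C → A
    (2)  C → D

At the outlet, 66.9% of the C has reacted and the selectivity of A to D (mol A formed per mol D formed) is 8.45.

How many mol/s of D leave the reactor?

Conversion of C: C consumed = 0.669 × 527.7 = 353 mol/s = 1ξ₁ + 1ξ₂.
Selectivity: 1ξ₁ / (1ξ₂) = 8.45 → ξ₁ = 8.45 ξ₂.
Substitute: (1·8.45 + 1) ξ₂ = 353 → ξ₂ = 37.36 mol/s, ξ₁ = 315.7 mol/s.
Outlet amounts (n = n₀ + Σ ν·ξ):
  C: 527.7 − 1(315.7) − 1(37.36) = 174.7
  A: 0 + 1(315.7) = 315.7
  D: 0 + 1(37.36) = 37.36

37.4 mol/s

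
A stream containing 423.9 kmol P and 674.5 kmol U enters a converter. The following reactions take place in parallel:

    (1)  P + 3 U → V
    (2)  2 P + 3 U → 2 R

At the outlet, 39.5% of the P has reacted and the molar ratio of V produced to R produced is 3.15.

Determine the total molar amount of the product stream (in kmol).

657 kmol

Conversion of P: P consumed = 0.395 × 423.9 = 167.4 kmol = 1ξ₁ + 2ξ₂.
Selectivity: 1ξ₁ / (2ξ₂) = 3.15 → ξ₁ = 6.3 ξ₂.
Substitute: (1·6.3 + 2) ξ₂ = 167.4 → ξ₂ = 20.17 kmol, ξ₁ = 127.1 kmol.
Outlet amounts (n = n₀ + Σ ν·ξ):
  P: 423.9 − 1(127.1) − 2(20.17) = 256.5
  U: 674.5 − 3(127.1) − 3(20.17) = 232.7
  V: 0 + 1(127.1) = 127.1
  R: 0 + 2(20.17) = 40.35
Total out = 256.5 + 232.7 + 127.1 + 40.35 = 656.6 kmol.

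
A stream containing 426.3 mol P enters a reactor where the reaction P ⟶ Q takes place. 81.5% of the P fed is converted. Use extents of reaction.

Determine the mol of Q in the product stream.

P reacted = 0.815 × 426.3 = 347.4 mol; ν_P = −1, so ξ = 347.4/1 = 347.4 mol.
Outlet amounts (n = n₀ + ν ξ):
  P: 426.3 − 1(347.4) = 78.87
  Q: 0 + 1(347.4) = 347.4

347 mol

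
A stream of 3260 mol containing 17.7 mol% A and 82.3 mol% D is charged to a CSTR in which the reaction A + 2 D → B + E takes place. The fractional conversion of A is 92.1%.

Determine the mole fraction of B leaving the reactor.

0.195

A reacted = 0.921 × 577 = 531.4 mol; ν_A = −1, so ξ = 531.4/1 = 531.4 mol.
Outlet amounts (n = n₀ + ν ξ):
  A: 577 − 1(531.4) = 45.58
  D: 2683 − 2(531.4) = 1620
  B: 0 + 1(531.4) = 531.4
  E: 0 + 1(531.4) = 531.4
Total out = 2729 mol; y_B = 531.4 / 2729 = 0.1948.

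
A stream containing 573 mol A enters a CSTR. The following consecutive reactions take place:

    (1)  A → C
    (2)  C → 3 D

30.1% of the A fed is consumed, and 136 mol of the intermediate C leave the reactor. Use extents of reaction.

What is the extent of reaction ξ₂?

ξ₂ = 36.5 mol

Conversion of A: A consumed = 1ξ₁ = 0.301 × 573 → ξ₁ = 172.5 mol.
C balance: n_C = 0 + 1ξ₁ − 1ξ₂ = 136 → ξ₂ = (1·172.5 − 136)/1 = 36.47 mol.
Outlet amounts (n = n₀ + Σ ν·ξ):
  A: 573 − 1(172.5) = 400.5
  C: 0 + 1(172.5) − 1(36.47) = 136
  D: 0 + 3(36.47) = 109.4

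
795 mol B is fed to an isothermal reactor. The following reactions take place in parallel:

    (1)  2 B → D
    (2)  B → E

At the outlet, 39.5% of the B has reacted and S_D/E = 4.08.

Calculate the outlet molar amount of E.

Conversion of B: B consumed = 0.395 × 795 = 314 mol = 2ξ₁ + 1ξ₂.
Selectivity: 1ξ₁ / (1ξ₂) = 4.08 → ξ₁ = 4.08 ξ₂.
Substitute: (2·4.08 + 1) ξ₂ = 314 → ξ₂ = 34.28 mol, ξ₁ = 139.9 mol.
Outlet amounts (n = n₀ + Σ ν·ξ):
  B: 795 − 2(139.9) − 1(34.28) = 481
  D: 0 + 1(139.9) = 139.9
  E: 0 + 1(34.28) = 34.28

34.3 mol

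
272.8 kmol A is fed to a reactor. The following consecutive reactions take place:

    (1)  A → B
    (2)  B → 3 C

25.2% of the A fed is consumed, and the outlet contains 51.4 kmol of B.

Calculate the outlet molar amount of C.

Conversion of A: A consumed = 1ξ₁ = 0.252 × 272.8 → ξ₁ = 68.75 kmol.
B balance: n_B = 0 + 1ξ₁ − 1ξ₂ = 51.4 → ξ₂ = (1·68.75 − 51.4)/1 = 17.35 kmol.
Outlet amounts (n = n₀ + Σ ν·ξ):
  A: 272.8 − 1(68.75) = 204.1
  B: 0 + 1(68.75) − 1(17.35) = 51.4
  C: 0 + 3(17.35) = 52.04

52 kmol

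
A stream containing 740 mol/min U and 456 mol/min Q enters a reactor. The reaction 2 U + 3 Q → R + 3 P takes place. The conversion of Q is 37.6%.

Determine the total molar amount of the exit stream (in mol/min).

Q reacted = 0.376 × 456 = 171.5 mol/min; ν_Q = −3, so ξ = 171.5/3 = 57.15 mol/min.
Outlet amounts (n = n₀ + ν ξ):
  U: 740 − 2(57.15) = 625.7
  Q: 456 − 3(57.15) = 284.5
  R: 0 + 1(57.15) = 57.15
  P: 0 + 3(57.15) = 171.5
Total out = 625.7 + 284.5 + 57.15 + 171.5 = 1139 mol/min.

1140 mol/min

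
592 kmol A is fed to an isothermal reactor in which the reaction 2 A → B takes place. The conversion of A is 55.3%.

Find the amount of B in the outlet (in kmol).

164 kmol

A reacted = 0.553 × 592 = 327.4 kmol; ν_A = −2, so ξ = 327.4/2 = 163.7 kmol.
Outlet amounts (n = n₀ + ν ξ):
  A: 592 − 2(163.7) = 264.6
  B: 0 + 1(163.7) = 163.7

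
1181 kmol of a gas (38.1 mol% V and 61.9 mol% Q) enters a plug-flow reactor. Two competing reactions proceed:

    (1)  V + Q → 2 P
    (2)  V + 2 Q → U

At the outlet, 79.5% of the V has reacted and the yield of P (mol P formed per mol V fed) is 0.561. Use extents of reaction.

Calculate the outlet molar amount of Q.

Yield of P: 2ξ₁ / 450 = 0.561 → ξ₁ = 126.2 kmol.
Conversion of V: 1ξ₁ + 1ξ₂ = 0.795 × 450 = 357.7 → ξ₂ = 231.5 kmol.
Outlet amounts (n = n₀ + Σ ν·ξ):
  V: 450 − 1(126.2) − 1(231.5) = 92.24
  Q: 731 − 1(126.2) − 2(231.5) = 141.8
  P: 0 + 2(126.2) = 252.4
  U: 0 + 1(231.5) = 231.5

142 kmol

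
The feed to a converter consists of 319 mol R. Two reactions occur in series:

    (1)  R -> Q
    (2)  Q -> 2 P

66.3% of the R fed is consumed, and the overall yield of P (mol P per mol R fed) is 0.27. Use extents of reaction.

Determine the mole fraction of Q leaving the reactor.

0.465

Conversion of R: R consumed = 1ξ₁ = 0.663 × 319 → ξ₁ = 211.5 mol.
Yield of P: 2ξ₂ / 319 = 0.27 → ξ₂ = 43.07 mol.
Outlet amounts (n = n₀ + Σ ν·ξ):
  R: 319 − 1(211.5) = 107.5
  Q: 0 + 1(211.5) − 1(43.07) = 168.4
  P: 0 + 2(43.07) = 86.13
Total out = 362.1 mol; y_Q = 168.4 / 362.1 = 0.4652.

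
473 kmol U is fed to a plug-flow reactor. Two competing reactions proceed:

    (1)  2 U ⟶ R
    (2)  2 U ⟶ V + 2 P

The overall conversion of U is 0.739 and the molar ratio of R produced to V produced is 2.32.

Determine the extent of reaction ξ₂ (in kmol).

ξ₂ = 52.6 kmol

Conversion of U: U consumed = 0.739 × 473 = 349.5 kmol = 2ξ₁ + 2ξ₂.
Selectivity: 1ξ₁ / (1ξ₂) = 2.32 → ξ₁ = 2.32 ξ₂.
Substitute: (2·2.32 + 2) ξ₂ = 349.5 → ξ₂ = 52.64 kmol, ξ₁ = 122.1 kmol.
Outlet amounts (n = n₀ + Σ ν·ξ):
  U: 473 − 2(122.1) − 2(52.64) = 123.5
  R: 0 + 1(122.1) = 122.1
  V: 0 + 1(52.64) = 52.64
  P: 0 + 2(52.64) = 105.3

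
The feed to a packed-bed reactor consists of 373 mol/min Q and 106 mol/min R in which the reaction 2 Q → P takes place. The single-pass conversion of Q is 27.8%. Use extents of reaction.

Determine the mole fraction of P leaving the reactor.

Q reacted = 0.278 × 373 = 103.7 mol/min; ν_Q = −2, so ξ = 103.7/2 = 51.85 mol/min.
Outlet amounts (n = n₀ + ν ξ):
  Q: 373 − 2(51.85) = 269.3
  P: 0 + 1(51.85) = 51.85
  R: 106 (inert)
Total out = 427.2 mol/min; y_P = 51.85 / 427.2 = 0.1214.

0.121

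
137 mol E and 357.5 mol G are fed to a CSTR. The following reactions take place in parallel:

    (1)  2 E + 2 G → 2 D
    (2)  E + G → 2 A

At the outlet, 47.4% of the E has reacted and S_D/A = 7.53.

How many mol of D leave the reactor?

Conversion of E: E consumed = 0.474 × 137 = 64.94 mol = 2ξ₁ + 1ξ₂.
Selectivity: 2ξ₁ / (2ξ₂) = 7.53 → ξ₁ = 7.53 ξ₂.
Substitute: (2·7.53 + 1) ξ₂ = 64.94 → ξ₂ = 4.043 mol, ξ₁ = 30.45 mol.
Outlet amounts (n = n₀ + Σ ν·ξ):
  E: 137 − 2(30.45) − 1(4.043) = 72.06
  G: 357.5 − 2(30.45) − 1(4.043) = 292.6
  D: 0 + 2(30.45) = 60.89
  A: 0 + 2(4.043) = 8.087

60.9 mol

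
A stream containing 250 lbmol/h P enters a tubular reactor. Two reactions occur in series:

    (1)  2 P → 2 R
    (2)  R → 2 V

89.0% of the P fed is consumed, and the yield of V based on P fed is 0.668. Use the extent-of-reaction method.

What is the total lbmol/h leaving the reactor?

334 lbmol/h

Conversion of P: P consumed = 2ξ₁ = 0.89 × 250 → ξ₁ = 111.2 lbmol/h.
Yield of V: 2ξ₂ / 250 = 0.668 → ξ₂ = 83.5 lbmol/h.
Outlet amounts (n = n₀ + Σ ν·ξ):
  P: 250 − 2(111.2) = 27.5
  R: 0 + 2(111.2) − 1(83.5) = 139
  V: 0 + 2(83.5) = 167
Total out = 27.5 + 139 + 167 = 333.5 lbmol/h.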